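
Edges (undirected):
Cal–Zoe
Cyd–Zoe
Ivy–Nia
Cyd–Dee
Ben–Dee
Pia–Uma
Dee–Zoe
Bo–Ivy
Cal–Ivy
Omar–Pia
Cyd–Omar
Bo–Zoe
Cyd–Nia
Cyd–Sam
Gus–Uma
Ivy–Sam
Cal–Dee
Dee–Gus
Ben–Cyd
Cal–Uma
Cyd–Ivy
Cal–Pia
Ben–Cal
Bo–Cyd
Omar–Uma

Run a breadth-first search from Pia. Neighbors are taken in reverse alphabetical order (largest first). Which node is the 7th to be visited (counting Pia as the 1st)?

Visit Pia; enqueue Uma, Omar, Cal → queue [Uma, Omar, Cal]
Visit Uma; enqueue Gus → queue [Omar, Cal, Gus]
Visit Omar; enqueue Cyd → queue [Cal, Gus, Cyd]
Visit Cal; enqueue Zoe, Ivy, Dee, Ben → queue [Gus, Cyd, Zoe, Ivy, Dee, Ben]
Visit Gus → queue [Cyd, Zoe, Ivy, Dee, Ben]
Visit Cyd; enqueue Sam, Nia, Bo → queue [Zoe, Ivy, Dee, Ben, Sam, Nia, Bo]
Visit Zoe → queue [Ivy, Dee, Ben, Sam, Nia, Bo]
Visit Ivy → queue [Dee, Ben, Sam, Nia, Bo]
Visit Dee → queue [Ben, Sam, Nia, Bo]
Visit Ben → queue [Sam, Nia, Bo]
Visit Sam → queue [Nia, Bo]
Visit Nia → queue [Bo]
Visit Bo → queue []

Visit order: Pia, Uma, Omar, Cal, Gus, Cyd, Zoe, Ivy, Dee, Ben, Sam, Nia, Bo

Zoe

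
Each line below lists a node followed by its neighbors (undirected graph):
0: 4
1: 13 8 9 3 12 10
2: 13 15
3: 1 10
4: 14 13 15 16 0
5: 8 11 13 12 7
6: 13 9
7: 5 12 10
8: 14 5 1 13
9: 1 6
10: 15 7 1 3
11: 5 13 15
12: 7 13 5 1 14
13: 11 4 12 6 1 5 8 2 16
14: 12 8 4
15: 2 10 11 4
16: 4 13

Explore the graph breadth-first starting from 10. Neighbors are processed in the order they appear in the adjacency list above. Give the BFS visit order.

10 → 15 → 7 → 1 → 3 → 2 → 11 → 4 → 5 → 12 → 13 → 8 → 9 → 14 → 16 → 0 → 6

Visit 10; enqueue 15, 7, 1, 3 → queue [15, 7, 1, 3]
Visit 15; enqueue 2, 11, 4 → queue [7, 1, 3, 2, 11, 4]
Visit 7; enqueue 5, 12 → queue [1, 3, 2, 11, 4, 5, 12]
Visit 1; enqueue 13, 8, 9 → queue [3, 2, 11, 4, 5, 12, 13, 8, 9]
Visit 3 → queue [2, 11, 4, 5, 12, 13, 8, 9]
Visit 2 → queue [11, 4, 5, 12, 13, 8, 9]
Visit 11 → queue [4, 5, 12, 13, 8, 9]
Visit 4; enqueue 14, 16, 0 → queue [5, 12, 13, 8, 9, 14, 16, 0]
Visit 5 → queue [12, 13, 8, 9, 14, 16, 0]
Visit 12 → queue [13, 8, 9, 14, 16, 0]
Visit 13; enqueue 6 → queue [8, 9, 14, 16, 0, 6]
Visit 8 → queue [9, 14, 16, 0, 6]
Visit 9 → queue [14, 16, 0, 6]
Visit 14 → queue [16, 0, 6]
Visit 16 → queue [0, 6]
Visit 0 → queue [6]
Visit 6 → queue []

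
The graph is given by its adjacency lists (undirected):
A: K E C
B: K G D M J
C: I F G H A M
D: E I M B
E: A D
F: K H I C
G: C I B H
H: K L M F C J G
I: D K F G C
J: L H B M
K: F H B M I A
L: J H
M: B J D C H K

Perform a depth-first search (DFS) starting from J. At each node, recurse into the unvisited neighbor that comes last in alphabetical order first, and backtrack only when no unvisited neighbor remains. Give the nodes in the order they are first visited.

J M K I G H L F C A E D B

Visit J
J → M
M → K
K → I
I → G
G → H
H → L
H → F
F → C
C → A
A → E
E → D
D → B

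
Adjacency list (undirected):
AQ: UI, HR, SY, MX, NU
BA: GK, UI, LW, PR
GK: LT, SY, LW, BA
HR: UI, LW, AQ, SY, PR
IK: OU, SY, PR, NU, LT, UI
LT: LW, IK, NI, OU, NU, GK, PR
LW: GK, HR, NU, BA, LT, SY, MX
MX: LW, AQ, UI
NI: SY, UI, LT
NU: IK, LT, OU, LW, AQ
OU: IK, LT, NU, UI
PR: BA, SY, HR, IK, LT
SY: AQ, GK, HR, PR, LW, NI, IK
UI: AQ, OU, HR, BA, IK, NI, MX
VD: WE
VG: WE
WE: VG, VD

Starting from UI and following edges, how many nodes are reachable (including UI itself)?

BFS from UI visits: UI, AQ, OU, HR, BA, IK, NI, MX, SY, NU, LT, LW, PR, GK
Reachable nodes: 14 of 17 total.

14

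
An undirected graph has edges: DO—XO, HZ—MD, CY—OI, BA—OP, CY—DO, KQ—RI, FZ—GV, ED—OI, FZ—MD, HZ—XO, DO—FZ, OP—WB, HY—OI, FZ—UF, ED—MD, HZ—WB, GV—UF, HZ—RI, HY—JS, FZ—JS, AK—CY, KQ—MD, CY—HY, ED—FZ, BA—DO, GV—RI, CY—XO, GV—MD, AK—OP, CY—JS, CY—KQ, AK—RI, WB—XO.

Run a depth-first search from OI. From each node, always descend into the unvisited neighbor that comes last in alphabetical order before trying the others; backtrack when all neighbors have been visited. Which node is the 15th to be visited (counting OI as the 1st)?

Visit OI
OI → HY
HY → JS
JS → FZ
FZ → UF
UF → GV
GV → RI
RI → KQ
KQ → MD
MD → HZ
HZ → XO
XO → WB
WB → OP
OP → BA
BA → DO
DO → CY
CY → AK
MD → ED

Visit order: OI, HY, JS, FZ, UF, GV, RI, KQ, MD, HZ, XO, WB, OP, BA, DO, CY, AK, ED

DO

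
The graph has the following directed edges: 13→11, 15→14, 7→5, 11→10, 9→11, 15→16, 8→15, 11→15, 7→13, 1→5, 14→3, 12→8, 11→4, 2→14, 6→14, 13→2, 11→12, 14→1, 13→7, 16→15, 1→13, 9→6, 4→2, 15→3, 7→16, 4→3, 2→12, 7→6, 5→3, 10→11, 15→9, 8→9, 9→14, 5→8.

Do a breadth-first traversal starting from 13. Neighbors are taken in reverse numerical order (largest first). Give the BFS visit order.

13 -> 11 -> 7 -> 2 -> 15 -> 12 -> 10 -> 4 -> 16 -> 6 -> 5 -> 14 -> 9 -> 3 -> 8 -> 1

Visit 13; enqueue 11, 7, 2 → queue [11, 7, 2]
Visit 11; enqueue 15, 12, 10, 4 → queue [7, 2, 15, 12, 10, 4]
Visit 7; enqueue 16, 6, 5 → queue [2, 15, 12, 10, 4, 16, 6, 5]
Visit 2; enqueue 14 → queue [15, 12, 10, 4, 16, 6, 5, 14]
Visit 15; enqueue 9, 3 → queue [12, 10, 4, 16, 6, 5, 14, 9, 3]
Visit 12; enqueue 8 → queue [10, 4, 16, 6, 5, 14, 9, 3, 8]
Visit 10 → queue [4, 16, 6, 5, 14, 9, 3, 8]
Visit 4 → queue [16, 6, 5, 14, 9, 3, 8]
Visit 16 → queue [6, 5, 14, 9, 3, 8]
Visit 6 → queue [5, 14, 9, 3, 8]
Visit 5 → queue [14, 9, 3, 8]
Visit 14; enqueue 1 → queue [9, 3, 8, 1]
Visit 9 → queue [3, 8, 1]
Visit 3 → queue [8, 1]
Visit 8 → queue [1]
Visit 1 → queue []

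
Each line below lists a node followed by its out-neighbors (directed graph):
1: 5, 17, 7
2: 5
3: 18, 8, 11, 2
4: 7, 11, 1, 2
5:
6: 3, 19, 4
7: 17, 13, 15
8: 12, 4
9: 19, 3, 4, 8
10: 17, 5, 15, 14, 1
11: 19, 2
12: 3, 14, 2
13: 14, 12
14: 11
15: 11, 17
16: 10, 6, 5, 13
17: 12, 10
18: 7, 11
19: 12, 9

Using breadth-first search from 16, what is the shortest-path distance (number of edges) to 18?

Level 0: 16
Level 1: 5, 6, 10, 13
Level 2: 1, 3, 4, 12, 14, 15, 17, 19
Level 3: 2, 7, 8, 9, 11, 18
18 first appears at level 3.

3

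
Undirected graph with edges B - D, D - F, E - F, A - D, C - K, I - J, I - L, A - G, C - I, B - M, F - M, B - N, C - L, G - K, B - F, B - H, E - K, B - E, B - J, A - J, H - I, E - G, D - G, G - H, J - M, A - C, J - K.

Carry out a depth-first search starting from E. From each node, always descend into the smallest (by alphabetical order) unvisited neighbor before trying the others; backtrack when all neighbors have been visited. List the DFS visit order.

Visit E
E → B
B → D
D → A
A → C
C → I
I → H
H → G
G → K
K → J
J → M
M → F
I → L
B → N

E -> B -> D -> A -> C -> I -> H -> G -> K -> J -> M -> F -> L -> N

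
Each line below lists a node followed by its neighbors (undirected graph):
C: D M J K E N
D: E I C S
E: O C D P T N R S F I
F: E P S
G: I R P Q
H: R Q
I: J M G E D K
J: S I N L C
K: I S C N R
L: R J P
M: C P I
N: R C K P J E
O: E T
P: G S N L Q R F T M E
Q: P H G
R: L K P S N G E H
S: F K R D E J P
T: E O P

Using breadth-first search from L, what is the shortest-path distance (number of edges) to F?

2

Level 0: L
Level 1: J, P, R
Level 2: C, E, F, G, H, I, K, M, N, Q, S, T
Level 3: D, O
F first appears at level 2.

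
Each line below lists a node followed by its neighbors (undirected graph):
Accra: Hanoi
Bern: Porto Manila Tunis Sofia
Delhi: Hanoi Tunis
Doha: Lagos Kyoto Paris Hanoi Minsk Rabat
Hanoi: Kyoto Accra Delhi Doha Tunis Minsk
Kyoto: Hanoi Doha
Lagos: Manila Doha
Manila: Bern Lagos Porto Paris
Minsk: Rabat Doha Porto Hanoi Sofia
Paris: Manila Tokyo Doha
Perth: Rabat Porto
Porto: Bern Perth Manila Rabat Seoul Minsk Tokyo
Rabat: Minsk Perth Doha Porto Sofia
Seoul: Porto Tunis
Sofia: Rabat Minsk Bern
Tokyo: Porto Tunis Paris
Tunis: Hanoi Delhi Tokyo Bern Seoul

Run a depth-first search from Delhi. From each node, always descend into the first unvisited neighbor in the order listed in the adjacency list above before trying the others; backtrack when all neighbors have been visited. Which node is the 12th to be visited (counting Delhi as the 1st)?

Sofia

Visit Delhi
Delhi → Hanoi
Hanoi → Kyoto
Kyoto → Doha
Doha → Lagos
Lagos → Manila
Manila → Bern
Bern → Porto
Porto → Perth
Perth → Rabat
Rabat → Minsk
Minsk → Sofia
Porto → Seoul
Seoul → Tunis
Tunis → Tokyo
Tokyo → Paris
Hanoi → Accra

Visit order: Delhi, Hanoi, Kyoto, Doha, Lagos, Manila, Bern, Porto, Perth, Rabat, Minsk, Sofia, Seoul, Tunis, Tokyo, Paris, Accra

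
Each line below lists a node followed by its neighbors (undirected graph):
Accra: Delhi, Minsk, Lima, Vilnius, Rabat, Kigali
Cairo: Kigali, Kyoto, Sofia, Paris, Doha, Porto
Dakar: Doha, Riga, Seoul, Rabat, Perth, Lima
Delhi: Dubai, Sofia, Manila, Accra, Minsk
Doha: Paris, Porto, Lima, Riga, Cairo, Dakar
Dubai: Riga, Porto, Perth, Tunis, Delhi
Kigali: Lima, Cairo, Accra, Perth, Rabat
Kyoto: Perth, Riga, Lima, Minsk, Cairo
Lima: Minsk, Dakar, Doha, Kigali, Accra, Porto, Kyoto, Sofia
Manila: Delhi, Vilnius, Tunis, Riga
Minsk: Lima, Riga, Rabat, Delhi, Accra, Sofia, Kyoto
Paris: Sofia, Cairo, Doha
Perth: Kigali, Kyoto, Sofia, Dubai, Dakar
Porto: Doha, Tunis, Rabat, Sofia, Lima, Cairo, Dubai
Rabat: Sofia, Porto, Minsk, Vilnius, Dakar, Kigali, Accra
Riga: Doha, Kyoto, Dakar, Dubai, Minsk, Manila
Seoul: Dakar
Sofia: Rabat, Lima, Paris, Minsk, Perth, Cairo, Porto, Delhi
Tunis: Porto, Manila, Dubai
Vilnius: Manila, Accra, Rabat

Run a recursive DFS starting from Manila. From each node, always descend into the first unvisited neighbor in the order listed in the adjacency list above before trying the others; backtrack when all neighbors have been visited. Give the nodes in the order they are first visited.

Visit Manila
Manila → Delhi
Delhi → Dubai
Dubai → Riga
Riga → Doha
Doha → Paris
Paris → Sofia
Sofia → Rabat
Rabat → Porto
Porto → Tunis
Porto → Lima
Lima → Minsk
Minsk → Accra
Accra → Vilnius
Accra → Kigali
Kigali → Cairo
Cairo → Kyoto
Kyoto → Perth
Perth → Dakar
Dakar → Seoul

Manila → Delhi → Dubai → Riga → Doha → Paris → Sofia → Rabat → Porto → Tunis → Lima → Minsk → Accra → Vilnius → Kigali → Cairo → Kyoto → Perth → Dakar → Seoul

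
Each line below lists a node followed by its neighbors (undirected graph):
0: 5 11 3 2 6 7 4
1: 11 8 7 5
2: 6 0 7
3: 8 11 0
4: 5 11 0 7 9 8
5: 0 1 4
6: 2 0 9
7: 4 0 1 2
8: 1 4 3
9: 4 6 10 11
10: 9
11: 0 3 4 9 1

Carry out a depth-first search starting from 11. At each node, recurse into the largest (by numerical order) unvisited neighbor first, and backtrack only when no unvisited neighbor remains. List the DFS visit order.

11 9 10 6 2 7 4 8 3 0 5 1

Visit 11
11 → 9
9 → 10
9 → 6
6 → 2
2 → 7
7 → 4
4 → 8
8 → 3
3 → 0
0 → 5
5 → 1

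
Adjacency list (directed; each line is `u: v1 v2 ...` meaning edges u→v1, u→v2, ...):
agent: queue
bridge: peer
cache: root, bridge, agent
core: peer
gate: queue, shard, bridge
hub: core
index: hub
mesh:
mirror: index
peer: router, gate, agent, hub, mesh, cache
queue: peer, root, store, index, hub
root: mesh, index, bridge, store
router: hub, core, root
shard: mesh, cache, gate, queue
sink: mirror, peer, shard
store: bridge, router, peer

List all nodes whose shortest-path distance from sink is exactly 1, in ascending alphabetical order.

mirror, peer, shard

Level 0: sink
Level 1: mirror, peer, shard
Level 2: agent, cache, gate, hub, index, mesh, queue, router
Level 3: bridge, core, root, store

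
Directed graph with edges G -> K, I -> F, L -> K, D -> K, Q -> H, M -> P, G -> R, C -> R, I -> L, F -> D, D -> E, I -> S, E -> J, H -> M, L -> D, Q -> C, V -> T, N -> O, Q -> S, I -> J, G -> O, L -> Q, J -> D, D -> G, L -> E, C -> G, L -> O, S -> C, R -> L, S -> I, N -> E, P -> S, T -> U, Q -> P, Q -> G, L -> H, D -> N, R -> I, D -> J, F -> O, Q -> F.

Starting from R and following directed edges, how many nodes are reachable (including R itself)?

BFS from R visits: R, L, I, Q, O, K, H, E, D, S, J, F, P, G, C, M, N
Reachable nodes: 17 of 20 total.

17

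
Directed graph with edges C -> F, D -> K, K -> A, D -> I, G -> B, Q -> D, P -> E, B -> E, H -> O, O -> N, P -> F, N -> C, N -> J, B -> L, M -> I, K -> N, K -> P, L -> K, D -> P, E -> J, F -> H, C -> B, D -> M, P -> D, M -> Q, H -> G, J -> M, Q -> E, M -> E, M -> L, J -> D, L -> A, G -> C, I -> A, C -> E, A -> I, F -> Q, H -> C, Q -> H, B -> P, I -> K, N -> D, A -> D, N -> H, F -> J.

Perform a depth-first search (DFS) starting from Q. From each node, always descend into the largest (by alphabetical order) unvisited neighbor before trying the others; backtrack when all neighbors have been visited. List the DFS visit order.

Visit Q
Q → H
H → O
O → N
N → J
J → M
M → L
L → K
K → P
P → F
P → E
P → D
D → I
I → A
N → C
C → B
H → G

Q -> H -> O -> N -> J -> M -> L -> K -> P -> F -> E -> D -> I -> A -> C -> B -> G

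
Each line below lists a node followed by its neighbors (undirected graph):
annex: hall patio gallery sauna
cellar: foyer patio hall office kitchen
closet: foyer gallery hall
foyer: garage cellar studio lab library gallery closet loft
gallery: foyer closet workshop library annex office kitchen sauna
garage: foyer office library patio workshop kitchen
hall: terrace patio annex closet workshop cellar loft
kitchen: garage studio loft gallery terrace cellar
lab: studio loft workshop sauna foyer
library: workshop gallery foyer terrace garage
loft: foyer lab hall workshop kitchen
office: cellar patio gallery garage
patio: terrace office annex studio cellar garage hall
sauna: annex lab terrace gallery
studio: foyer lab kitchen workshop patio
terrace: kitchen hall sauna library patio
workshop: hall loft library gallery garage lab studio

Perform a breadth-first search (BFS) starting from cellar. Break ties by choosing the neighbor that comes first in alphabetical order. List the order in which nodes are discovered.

Visit cellar; enqueue foyer, hall, kitchen, office, patio → queue [foyer, hall, kitchen, office, patio]
Visit foyer; enqueue closet, gallery, garage, lab, library, loft, studio → queue [hall, kitchen, office, patio, closet, gallery, garage, lab, library, loft, studio]
Visit hall; enqueue annex, terrace, workshop → queue [kitchen, office, patio, closet, gallery, garage, lab, library, loft, studio, annex, terrace, workshop]
Visit kitchen → queue [office, patio, closet, gallery, garage, lab, library, loft, studio, annex, terrace, workshop]
Visit office → queue [patio, closet, gallery, garage, lab, library, loft, studio, annex, terrace, workshop]
Visit patio → queue [closet, gallery, garage, lab, library, loft, studio, annex, terrace, workshop]
Visit closet → queue [gallery, garage, lab, library, loft, studio, annex, terrace, workshop]
Visit gallery; enqueue sauna → queue [garage, lab, library, loft, studio, annex, terrace, workshop, sauna]
Visit garage → queue [lab, library, loft, studio, annex, terrace, workshop, sauna]
Visit lab → queue [library, loft, studio, annex, terrace, workshop, sauna]
Visit library → queue [loft, studio, annex, terrace, workshop, sauna]
Visit loft → queue [studio, annex, terrace, workshop, sauna]
Visit studio → queue [annex, terrace, workshop, sauna]
Visit annex → queue [terrace, workshop, sauna]
Visit terrace → queue [workshop, sauna]
Visit workshop → queue [sauna]
Visit sauna → queue []

cellar foyer hall kitchen office patio closet gallery garage lab library loft studio annex terrace workshop sauna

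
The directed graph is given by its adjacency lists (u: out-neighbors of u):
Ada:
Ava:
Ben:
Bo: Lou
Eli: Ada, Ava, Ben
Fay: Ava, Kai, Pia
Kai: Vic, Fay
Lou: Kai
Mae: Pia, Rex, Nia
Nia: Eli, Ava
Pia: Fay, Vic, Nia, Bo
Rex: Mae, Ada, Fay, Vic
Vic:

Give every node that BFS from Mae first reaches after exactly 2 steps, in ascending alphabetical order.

Level 0: Mae
Level 1: Nia, Pia, Rex
Level 2: Ada, Ava, Bo, Eli, Fay, Vic
Level 3: Ben, Kai, Lou

Ada, Ava, Bo, Eli, Fay, Vic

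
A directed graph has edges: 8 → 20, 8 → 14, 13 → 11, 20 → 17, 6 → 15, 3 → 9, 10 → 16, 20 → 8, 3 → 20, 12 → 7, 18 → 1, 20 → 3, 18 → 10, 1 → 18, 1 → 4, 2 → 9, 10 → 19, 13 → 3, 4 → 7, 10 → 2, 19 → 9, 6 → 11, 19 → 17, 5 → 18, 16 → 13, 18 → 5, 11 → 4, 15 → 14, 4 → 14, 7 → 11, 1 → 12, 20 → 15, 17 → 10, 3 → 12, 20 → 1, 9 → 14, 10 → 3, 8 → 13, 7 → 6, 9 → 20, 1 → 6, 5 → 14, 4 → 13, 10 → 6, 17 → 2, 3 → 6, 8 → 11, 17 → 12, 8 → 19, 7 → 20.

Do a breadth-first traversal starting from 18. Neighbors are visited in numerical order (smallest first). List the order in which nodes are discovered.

18 → 1 → 5 → 10 → 4 → 6 → 12 → 14 → 2 → 3 → 16 → 19 → 7 → 13 → 11 → 15 → 9 → 20 → 17 → 8

Visit 18; enqueue 1, 5, 10 → queue [1, 5, 10]
Visit 1; enqueue 4, 6, 12 → queue [5, 10, 4, 6, 12]
Visit 5; enqueue 14 → queue [10, 4, 6, 12, 14]
Visit 10; enqueue 2, 3, 16, 19 → queue [4, 6, 12, 14, 2, 3, 16, 19]
Visit 4; enqueue 7, 13 → queue [6, 12, 14, 2, 3, 16, 19, 7, 13]
Visit 6; enqueue 11, 15 → queue [12, 14, 2, 3, 16, 19, 7, 13, 11, 15]
Visit 12 → queue [14, 2, 3, 16, 19, 7, 13, 11, 15]
Visit 14 → queue [2, 3, 16, 19, 7, 13, 11, 15]
Visit 2; enqueue 9 → queue [3, 16, 19, 7, 13, 11, 15, 9]
Visit 3; enqueue 20 → queue [16, 19, 7, 13, 11, 15, 9, 20]
Visit 16 → queue [19, 7, 13, 11, 15, 9, 20]
Visit 19; enqueue 17 → queue [7, 13, 11, 15, 9, 20, 17]
Visit 7 → queue [13, 11, 15, 9, 20, 17]
Visit 13 → queue [11, 15, 9, 20, 17]
Visit 11 → queue [15, 9, 20, 17]
Visit 15 → queue [9, 20, 17]
Visit 9 → queue [20, 17]
Visit 20; enqueue 8 → queue [17, 8]
Visit 17 → queue [8]
Visit 8 → queue []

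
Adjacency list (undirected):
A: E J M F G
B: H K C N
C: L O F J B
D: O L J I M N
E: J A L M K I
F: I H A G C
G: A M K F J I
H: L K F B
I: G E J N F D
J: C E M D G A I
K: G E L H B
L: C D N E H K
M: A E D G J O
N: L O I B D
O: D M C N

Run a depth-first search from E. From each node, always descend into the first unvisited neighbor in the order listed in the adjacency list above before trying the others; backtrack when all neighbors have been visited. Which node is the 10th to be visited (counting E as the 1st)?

Visit E
E → J
J → C
C → L
L → D
D → O
O → M
M → A
A → F
F → I
I → G
G → K
K → H
H → B
B → N

Visit order: E, J, C, L, D, O, M, A, F, I, G, K, H, B, N

I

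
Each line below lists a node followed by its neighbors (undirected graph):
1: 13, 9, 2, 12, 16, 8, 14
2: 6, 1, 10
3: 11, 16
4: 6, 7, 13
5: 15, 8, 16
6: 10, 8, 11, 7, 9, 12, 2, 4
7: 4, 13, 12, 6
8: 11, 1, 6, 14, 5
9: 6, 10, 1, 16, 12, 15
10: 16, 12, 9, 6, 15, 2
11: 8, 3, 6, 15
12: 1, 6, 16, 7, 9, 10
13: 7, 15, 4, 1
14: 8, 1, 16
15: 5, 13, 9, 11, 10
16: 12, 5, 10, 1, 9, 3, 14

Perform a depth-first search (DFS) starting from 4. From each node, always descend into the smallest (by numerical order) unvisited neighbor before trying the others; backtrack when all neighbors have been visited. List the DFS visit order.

4 → 6 → 2 → 1 → 8 → 5 → 15 → 9 → 10 → 12 → 7 → 13 → 16 → 3 → 11 → 14

Visit 4
4 → 6
6 → 2
2 → 1
1 → 8
8 → 5
5 → 15
15 → 9
9 → 10
10 → 12
12 → 7
7 → 13
12 → 16
16 → 3
3 → 11
16 → 14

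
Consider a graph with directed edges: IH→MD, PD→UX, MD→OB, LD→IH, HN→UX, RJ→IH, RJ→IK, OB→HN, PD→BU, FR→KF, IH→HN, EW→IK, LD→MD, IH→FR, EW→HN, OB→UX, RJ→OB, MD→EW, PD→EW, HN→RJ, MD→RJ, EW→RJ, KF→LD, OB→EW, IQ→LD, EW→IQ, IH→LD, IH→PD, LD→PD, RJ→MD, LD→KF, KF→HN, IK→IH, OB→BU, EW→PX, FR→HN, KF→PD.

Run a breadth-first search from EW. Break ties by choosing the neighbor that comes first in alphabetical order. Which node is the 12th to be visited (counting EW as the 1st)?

FR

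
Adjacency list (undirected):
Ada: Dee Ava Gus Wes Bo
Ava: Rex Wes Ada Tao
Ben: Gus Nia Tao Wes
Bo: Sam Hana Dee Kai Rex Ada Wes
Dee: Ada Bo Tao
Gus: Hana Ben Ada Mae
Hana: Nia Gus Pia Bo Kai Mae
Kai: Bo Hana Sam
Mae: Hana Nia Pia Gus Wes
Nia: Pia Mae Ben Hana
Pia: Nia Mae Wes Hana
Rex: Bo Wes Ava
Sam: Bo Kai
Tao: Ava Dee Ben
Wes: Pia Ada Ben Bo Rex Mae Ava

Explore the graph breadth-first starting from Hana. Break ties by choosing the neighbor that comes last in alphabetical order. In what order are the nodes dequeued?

Hana, Pia, Nia, Mae, Kai, Gus, Bo, Wes, Ben, Sam, Ada, Rex, Dee, Ava, Tao

Visit Hana; enqueue Pia, Nia, Mae, Kai, Gus, Bo → queue [Pia, Nia, Mae, Kai, Gus, Bo]
Visit Pia; enqueue Wes → queue [Nia, Mae, Kai, Gus, Bo, Wes]
Visit Nia; enqueue Ben → queue [Mae, Kai, Gus, Bo, Wes, Ben]
Visit Mae → queue [Kai, Gus, Bo, Wes, Ben]
Visit Kai; enqueue Sam → queue [Gus, Bo, Wes, Ben, Sam]
Visit Gus; enqueue Ada → queue [Bo, Wes, Ben, Sam, Ada]
Visit Bo; enqueue Rex, Dee → queue [Wes, Ben, Sam, Ada, Rex, Dee]
Visit Wes; enqueue Ava → queue [Ben, Sam, Ada, Rex, Dee, Ava]
Visit Ben; enqueue Tao → queue [Sam, Ada, Rex, Dee, Ava, Tao]
Visit Sam → queue [Ada, Rex, Dee, Ava, Tao]
Visit Ada → queue [Rex, Dee, Ava, Tao]
Visit Rex → queue [Dee, Ava, Tao]
Visit Dee → queue [Ava, Tao]
Visit Ava → queue [Tao]
Visit Tao → queue []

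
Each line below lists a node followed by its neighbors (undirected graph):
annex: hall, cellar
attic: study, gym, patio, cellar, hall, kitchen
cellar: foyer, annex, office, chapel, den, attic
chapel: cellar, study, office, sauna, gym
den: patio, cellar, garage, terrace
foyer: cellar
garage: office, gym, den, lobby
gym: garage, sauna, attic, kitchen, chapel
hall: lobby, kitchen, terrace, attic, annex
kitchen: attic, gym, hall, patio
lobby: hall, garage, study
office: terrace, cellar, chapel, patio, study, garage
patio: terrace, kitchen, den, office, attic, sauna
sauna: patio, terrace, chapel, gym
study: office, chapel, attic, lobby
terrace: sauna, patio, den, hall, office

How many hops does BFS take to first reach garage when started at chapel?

Level 0: chapel
Level 1: cellar, gym, office, sauna, study
Level 2: annex, attic, den, foyer, garage, kitchen, lobby, patio, terrace
Level 3: hall
garage first appears at level 2.

2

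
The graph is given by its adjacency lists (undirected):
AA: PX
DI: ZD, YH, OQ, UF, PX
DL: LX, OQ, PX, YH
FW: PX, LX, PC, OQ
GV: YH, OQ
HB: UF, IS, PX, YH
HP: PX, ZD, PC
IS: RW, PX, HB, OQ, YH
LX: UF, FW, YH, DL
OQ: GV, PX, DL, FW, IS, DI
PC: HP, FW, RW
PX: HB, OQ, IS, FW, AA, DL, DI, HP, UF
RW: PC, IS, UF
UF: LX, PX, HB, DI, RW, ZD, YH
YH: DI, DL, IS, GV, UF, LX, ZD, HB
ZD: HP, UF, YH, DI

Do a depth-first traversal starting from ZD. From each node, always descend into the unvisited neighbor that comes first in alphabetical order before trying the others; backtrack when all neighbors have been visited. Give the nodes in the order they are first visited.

ZD → DI → OQ → DL → LX → FW → PC → HP → PX → AA → HB → IS → RW → UF → YH → GV

Visit ZD
ZD → DI
DI → OQ
OQ → DL
DL → LX
LX → FW
FW → PC
PC → HP
HP → PX
PX → AA
PX → HB
HB → IS
IS → RW
RW → UF
UF → YH
YH → GV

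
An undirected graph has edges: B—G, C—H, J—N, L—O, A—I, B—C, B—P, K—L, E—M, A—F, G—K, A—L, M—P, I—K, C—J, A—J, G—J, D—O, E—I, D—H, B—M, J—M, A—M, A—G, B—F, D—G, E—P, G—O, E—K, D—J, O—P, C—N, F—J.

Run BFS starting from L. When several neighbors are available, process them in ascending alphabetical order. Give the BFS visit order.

Visit L; enqueue A, K, O → queue [A, K, O]
Visit A; enqueue F, G, I, J, M → queue [K, O, F, G, I, J, M]
Visit K; enqueue E → queue [O, F, G, I, J, M, E]
Visit O; enqueue D, P → queue [F, G, I, J, M, E, D, P]
Visit F; enqueue B → queue [G, I, J, M, E, D, P, B]
Visit G → queue [I, J, M, E, D, P, B]
Visit I → queue [J, M, E, D, P, B]
Visit J; enqueue C, N → queue [M, E, D, P, B, C, N]
Visit M → queue [E, D, P, B, C, N]
Visit E → queue [D, P, B, C, N]
Visit D; enqueue H → queue [P, B, C, N, H]
Visit P → queue [B, C, N, H]
Visit B → queue [C, N, H]
Visit C → queue [N, H]
Visit N → queue [H]
Visit H → queue []

L → A → K → O → F → G → I → J → M → E → D → P → B → C → N → H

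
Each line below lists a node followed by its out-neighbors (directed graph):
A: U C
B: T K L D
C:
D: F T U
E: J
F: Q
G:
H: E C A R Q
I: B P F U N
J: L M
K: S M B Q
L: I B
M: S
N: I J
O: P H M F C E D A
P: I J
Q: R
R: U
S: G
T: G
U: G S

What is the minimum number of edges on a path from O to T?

Level 0: O
Level 1: A, C, D, E, F, H, M, P
Level 2: I, J, Q, R, S, T, U
Level 3: B, G, L, N
Level 4: K
T first appears at level 2.

2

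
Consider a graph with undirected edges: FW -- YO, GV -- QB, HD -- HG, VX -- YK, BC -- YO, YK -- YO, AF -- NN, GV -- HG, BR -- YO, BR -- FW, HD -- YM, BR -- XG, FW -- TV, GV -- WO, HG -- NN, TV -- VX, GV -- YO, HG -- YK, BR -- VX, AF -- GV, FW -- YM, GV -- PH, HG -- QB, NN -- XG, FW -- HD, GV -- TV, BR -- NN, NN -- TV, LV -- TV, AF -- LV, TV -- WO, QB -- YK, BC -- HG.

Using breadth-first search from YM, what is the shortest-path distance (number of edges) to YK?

3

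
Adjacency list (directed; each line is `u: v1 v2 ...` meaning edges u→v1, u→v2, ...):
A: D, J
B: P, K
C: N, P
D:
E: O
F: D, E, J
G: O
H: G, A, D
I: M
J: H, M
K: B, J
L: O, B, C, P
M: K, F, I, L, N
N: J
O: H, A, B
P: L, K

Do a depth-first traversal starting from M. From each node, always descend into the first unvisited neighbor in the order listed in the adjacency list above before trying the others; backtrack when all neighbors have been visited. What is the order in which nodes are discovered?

Visit M
M → K
K → B
B → P
P → L
L → O
O → H
H → G
H → A
A → D
A → J
L → C
C → N
M → F
F → E
M → I

M, K, B, P, L, O, H, G, A, D, J, C, N, F, E, I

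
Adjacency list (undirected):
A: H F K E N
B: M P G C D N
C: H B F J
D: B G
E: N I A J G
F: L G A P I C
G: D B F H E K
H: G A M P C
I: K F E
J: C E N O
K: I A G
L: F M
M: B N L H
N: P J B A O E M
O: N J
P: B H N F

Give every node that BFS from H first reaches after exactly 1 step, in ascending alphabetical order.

Level 0: H
Level 1: A, C, G, M, P
Level 2: B, D, E, F, J, K, L, N
Level 3: I, O

A, C, G, M, P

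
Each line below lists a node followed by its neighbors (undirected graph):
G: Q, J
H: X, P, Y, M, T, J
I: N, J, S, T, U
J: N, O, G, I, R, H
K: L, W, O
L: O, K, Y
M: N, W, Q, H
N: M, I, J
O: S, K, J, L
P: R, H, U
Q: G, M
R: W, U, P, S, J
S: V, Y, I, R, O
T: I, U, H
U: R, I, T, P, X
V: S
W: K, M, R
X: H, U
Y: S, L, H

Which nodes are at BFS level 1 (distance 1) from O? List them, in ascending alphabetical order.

J, K, L, S

Level 0: O
Level 1: J, K, L, S
Level 2: G, H, I, N, R, V, W, Y
Level 3: M, P, Q, T, U, X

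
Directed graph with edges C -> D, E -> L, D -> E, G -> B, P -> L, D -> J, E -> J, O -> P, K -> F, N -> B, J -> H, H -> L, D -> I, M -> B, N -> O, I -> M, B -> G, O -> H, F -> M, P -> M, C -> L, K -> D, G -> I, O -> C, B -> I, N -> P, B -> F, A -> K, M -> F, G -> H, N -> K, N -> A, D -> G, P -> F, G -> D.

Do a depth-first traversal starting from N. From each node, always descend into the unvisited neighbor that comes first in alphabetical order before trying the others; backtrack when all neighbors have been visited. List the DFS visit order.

Visit N
N → A
A → K
K → D
D → E
E → J
J → H
H → L
D → G
G → B
B → F
F → M
B → I
N → O
O → C
O → P

N A K D E J H L G B F M I O C P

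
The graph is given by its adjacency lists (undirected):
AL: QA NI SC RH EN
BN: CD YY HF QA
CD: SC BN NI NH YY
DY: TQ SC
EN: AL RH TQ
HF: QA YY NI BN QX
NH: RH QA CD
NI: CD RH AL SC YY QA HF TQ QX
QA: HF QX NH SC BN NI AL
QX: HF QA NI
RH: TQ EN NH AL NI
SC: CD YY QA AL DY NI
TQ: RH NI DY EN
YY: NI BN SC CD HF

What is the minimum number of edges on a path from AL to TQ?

2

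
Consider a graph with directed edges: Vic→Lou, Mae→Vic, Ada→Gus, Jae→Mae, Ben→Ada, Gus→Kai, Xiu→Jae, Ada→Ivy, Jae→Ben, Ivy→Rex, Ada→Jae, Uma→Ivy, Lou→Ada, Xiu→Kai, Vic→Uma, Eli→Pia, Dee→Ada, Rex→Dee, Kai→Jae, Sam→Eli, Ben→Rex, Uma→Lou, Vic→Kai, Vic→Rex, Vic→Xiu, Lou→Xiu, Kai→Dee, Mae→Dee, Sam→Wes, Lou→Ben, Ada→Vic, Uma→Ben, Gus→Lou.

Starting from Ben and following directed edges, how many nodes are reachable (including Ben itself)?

13

BFS from Ben visits: Ben, Ada, Rex, Gus, Ivy, Jae, Vic, Dee, Kai, Lou, Mae, Uma, Xiu
Reachable nodes: 13 of 17 total.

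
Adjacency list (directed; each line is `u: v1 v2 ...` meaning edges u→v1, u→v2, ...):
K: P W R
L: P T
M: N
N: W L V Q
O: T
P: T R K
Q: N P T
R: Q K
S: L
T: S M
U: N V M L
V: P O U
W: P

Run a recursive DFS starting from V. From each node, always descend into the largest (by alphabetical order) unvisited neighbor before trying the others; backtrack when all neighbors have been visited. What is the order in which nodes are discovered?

V U N W P T S L M R Q K O

Visit V
V → U
U → N
N → W
W → P
P → T
T → S
S → L
T → M
P → R
R → Q
R → K
V → O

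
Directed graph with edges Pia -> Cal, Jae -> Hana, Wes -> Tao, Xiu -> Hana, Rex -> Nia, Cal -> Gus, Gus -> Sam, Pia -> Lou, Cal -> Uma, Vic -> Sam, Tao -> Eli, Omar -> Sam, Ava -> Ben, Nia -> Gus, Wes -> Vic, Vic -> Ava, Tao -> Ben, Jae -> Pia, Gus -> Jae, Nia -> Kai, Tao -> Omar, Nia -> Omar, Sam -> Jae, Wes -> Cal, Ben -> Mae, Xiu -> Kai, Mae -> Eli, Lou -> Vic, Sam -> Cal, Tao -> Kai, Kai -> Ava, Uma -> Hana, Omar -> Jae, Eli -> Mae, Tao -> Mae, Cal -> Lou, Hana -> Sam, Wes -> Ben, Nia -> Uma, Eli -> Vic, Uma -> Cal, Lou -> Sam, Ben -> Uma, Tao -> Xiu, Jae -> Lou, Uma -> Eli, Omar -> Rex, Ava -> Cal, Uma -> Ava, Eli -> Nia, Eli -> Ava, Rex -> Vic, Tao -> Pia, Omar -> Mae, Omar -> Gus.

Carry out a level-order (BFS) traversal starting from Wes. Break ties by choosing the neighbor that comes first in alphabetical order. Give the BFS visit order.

Visit Wes; enqueue Ben, Cal, Tao, Vic → queue [Ben, Cal, Tao, Vic]
Visit Ben; enqueue Mae, Uma → queue [Cal, Tao, Vic, Mae, Uma]
Visit Cal; enqueue Gus, Lou → queue [Tao, Vic, Mae, Uma, Gus, Lou]
Visit Tao; enqueue Eli, Kai, Omar, Pia, Xiu → queue [Vic, Mae, Uma, Gus, Lou, Eli, Kai, Omar, Pia, Xiu]
Visit Vic; enqueue Ava, Sam → queue [Mae, Uma, Gus, Lou, Eli, Kai, Omar, Pia, Xiu, Ava, Sam]
Visit Mae → queue [Uma, Gus, Lou, Eli, Kai, Omar, Pia, Xiu, Ava, Sam]
Visit Uma; enqueue Hana → queue [Gus, Lou, Eli, Kai, Omar, Pia, Xiu, Ava, Sam, Hana]
Visit Gus; enqueue Jae → queue [Lou, Eli, Kai, Omar, Pia, Xiu, Ava, Sam, Hana, Jae]
Visit Lou → queue [Eli, Kai, Omar, Pia, Xiu, Ava, Sam, Hana, Jae]
Visit Eli; enqueue Nia → queue [Kai, Omar, Pia, Xiu, Ava, Sam, Hana, Jae, Nia]
Visit Kai → queue [Omar, Pia, Xiu, Ava, Sam, Hana, Jae, Nia]
Visit Omar; enqueue Rex → queue [Pia, Xiu, Ava, Sam, Hana, Jae, Nia, Rex]
Visit Pia → queue [Xiu, Ava, Sam, Hana, Jae, Nia, Rex]
Visit Xiu → queue [Ava, Sam, Hana, Jae, Nia, Rex]
Visit Ava → queue [Sam, Hana, Jae, Nia, Rex]
Visit Sam → queue [Hana, Jae, Nia, Rex]
Visit Hana → queue [Jae, Nia, Rex]
Visit Jae → queue [Nia, Rex]
Visit Nia → queue [Rex]
Visit Rex → queue []

Wes Ben Cal Tao Vic Mae Uma Gus Lou Eli Kai Omar Pia Xiu Ava Sam Hana Jae Nia Rex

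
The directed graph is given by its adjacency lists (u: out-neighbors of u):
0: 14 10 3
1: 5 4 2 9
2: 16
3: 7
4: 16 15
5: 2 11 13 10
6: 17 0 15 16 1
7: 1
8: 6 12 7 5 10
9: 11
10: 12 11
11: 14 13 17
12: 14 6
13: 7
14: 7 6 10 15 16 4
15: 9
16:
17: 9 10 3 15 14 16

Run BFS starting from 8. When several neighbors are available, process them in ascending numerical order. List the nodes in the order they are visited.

Visit 8; enqueue 5, 6, 7, 10, 12 → queue [5, 6, 7, 10, 12]
Visit 5; enqueue 2, 11, 13 → queue [6, 7, 10, 12, 2, 11, 13]
Visit 6; enqueue 0, 1, 15, 16, 17 → queue [7, 10, 12, 2, 11, 13, 0, 1, 15, 16, 17]
Visit 7 → queue [10, 12, 2, 11, 13, 0, 1, 15, 16, 17]
Visit 10 → queue [12, 2, 11, 13, 0, 1, 15, 16, 17]
Visit 12; enqueue 14 → queue [2, 11, 13, 0, 1, 15, 16, 17, 14]
Visit 2 → queue [11, 13, 0, 1, 15, 16, 17, 14]
Visit 11 → queue [13, 0, 1, 15, 16, 17, 14]
Visit 13 → queue [0, 1, 15, 16, 17, 14]
Visit 0; enqueue 3 → queue [1, 15, 16, 17, 14, 3]
Visit 1; enqueue 4, 9 → queue [15, 16, 17, 14, 3, 4, 9]
Visit 15 → queue [16, 17, 14, 3, 4, 9]
Visit 16 → queue [17, 14, 3, 4, 9]
Visit 17 → queue [14, 3, 4, 9]
Visit 14 → queue [3, 4, 9]
Visit 3 → queue [4, 9]
Visit 4 → queue [9]
Visit 9 → queue []

8, 5, 6, 7, 10, 12, 2, 11, 13, 0, 1, 15, 16, 17, 14, 3, 4, 9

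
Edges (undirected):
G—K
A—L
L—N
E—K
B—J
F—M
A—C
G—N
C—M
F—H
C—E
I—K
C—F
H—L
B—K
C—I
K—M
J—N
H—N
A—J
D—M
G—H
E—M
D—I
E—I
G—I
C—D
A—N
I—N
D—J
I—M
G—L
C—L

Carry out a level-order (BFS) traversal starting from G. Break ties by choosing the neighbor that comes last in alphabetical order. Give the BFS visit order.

G, N, L, K, I, H, J, A, C, M, E, B, D, F

Visit G; enqueue N, L, K, I, H → queue [N, L, K, I, H]
Visit N; enqueue J, A → queue [L, K, I, H, J, A]
Visit L; enqueue C → queue [K, I, H, J, A, C]
Visit K; enqueue M, E, B → queue [I, H, J, A, C, M, E, B]
Visit I; enqueue D → queue [H, J, A, C, M, E, B, D]
Visit H; enqueue F → queue [J, A, C, M, E, B, D, F]
Visit J → queue [A, C, M, E, B, D, F]
Visit A → queue [C, M, E, B, D, F]
Visit C → queue [M, E, B, D, F]
Visit M → queue [E, B, D, F]
Visit E → queue [B, D, F]
Visit B → queue [D, F]
Visit D → queue [F]
Visit F → queue []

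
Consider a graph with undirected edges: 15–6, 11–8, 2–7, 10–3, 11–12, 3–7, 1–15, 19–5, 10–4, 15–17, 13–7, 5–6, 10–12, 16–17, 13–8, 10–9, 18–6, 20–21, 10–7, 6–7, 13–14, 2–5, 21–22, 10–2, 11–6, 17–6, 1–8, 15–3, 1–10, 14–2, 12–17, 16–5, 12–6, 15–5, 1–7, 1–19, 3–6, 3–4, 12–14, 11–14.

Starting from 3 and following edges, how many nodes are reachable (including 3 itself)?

19

BFS from 3 visits: 3, 15, 10, 7, 6, 4, 17, 5, 1, 12, 9, 2, 13, 18, 11, 16, 19, 8, 14
Reachable nodes: 19 of 22 total.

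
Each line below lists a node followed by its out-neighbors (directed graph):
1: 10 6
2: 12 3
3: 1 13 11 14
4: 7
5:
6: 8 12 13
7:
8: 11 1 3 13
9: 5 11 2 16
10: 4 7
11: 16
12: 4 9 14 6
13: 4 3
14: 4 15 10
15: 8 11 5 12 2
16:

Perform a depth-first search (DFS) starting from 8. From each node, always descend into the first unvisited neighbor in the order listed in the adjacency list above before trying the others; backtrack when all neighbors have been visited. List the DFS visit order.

Visit 8
8 → 11
11 → 16
8 → 1
1 → 10
10 → 4
4 → 7
1 → 6
6 → 12
12 → 9
9 → 5
9 → 2
2 → 3
3 → 13
3 → 14
14 → 15

8, 11, 16, 1, 10, 4, 7, 6, 12, 9, 5, 2, 3, 13, 14, 15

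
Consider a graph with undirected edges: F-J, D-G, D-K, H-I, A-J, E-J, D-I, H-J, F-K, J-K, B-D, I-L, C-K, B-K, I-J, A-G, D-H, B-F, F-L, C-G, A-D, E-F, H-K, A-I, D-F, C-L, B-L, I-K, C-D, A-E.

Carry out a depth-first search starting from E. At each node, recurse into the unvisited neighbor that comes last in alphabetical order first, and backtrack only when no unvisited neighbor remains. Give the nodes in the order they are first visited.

Visit E
E → J
J → K
K → I
I → L
L → F
F → D
D → H
D → G
G → C
G → A
D → B

E -> J -> K -> I -> L -> F -> D -> H -> G -> C -> A -> B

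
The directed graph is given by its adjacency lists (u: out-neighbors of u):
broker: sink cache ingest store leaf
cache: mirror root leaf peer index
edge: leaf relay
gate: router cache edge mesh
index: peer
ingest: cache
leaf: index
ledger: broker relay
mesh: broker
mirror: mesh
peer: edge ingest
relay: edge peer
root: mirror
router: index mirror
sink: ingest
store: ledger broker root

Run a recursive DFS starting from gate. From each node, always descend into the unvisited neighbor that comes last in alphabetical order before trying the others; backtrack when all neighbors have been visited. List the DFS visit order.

Visit gate
gate → router
router → mirror
mirror → mesh
mesh → broker
broker → store
store → root
store → ledger
ledger → relay
relay → peer
peer → ingest
ingest → cache
cache → leaf
leaf → index
peer → edge
broker → sink

gate → router → mirror → mesh → broker → store → root → ledger → relay → peer → ingest → cache → leaf → index → edge → sink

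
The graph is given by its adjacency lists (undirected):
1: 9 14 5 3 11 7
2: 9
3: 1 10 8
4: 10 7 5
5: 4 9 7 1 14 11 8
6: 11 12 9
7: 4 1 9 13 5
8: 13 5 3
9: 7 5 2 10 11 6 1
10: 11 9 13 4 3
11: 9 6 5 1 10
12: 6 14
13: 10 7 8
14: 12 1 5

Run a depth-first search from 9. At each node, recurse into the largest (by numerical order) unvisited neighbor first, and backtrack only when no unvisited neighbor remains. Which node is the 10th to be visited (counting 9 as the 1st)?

Visit 9
9 → 11
11 → 10
10 → 13
13 → 8
8 → 5
5 → 14
14 → 12
12 → 6
14 → 1
1 → 7
7 → 4
1 → 3
9 → 2

Visit order: 9, 11, 10, 13, 8, 5, 14, 12, 6, 1, 7, 4, 3, 2

1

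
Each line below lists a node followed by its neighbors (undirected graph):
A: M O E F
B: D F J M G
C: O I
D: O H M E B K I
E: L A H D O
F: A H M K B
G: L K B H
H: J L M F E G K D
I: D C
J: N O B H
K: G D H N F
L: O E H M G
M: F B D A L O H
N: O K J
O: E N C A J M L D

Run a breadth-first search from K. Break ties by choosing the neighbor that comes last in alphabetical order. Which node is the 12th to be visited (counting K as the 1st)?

B

Visit K; enqueue N, H, G, F, D → queue [N, H, G, F, D]
Visit N; enqueue O, J → queue [H, G, F, D, O, J]
Visit H; enqueue M, L, E → queue [G, F, D, O, J, M, L, E]
Visit G; enqueue B → queue [F, D, O, J, M, L, E, B]
Visit F; enqueue A → queue [D, O, J, M, L, E, B, A]
Visit D; enqueue I → queue [O, J, M, L, E, B, A, I]
Visit O; enqueue C → queue [J, M, L, E, B, A, I, C]
Visit J → queue [M, L, E, B, A, I, C]
Visit M → queue [L, E, B, A, I, C]
Visit L → queue [E, B, A, I, C]
Visit E → queue [B, A, I, C]
Visit B → queue [A, I, C]
Visit A → queue [I, C]
Visit I → queue [C]
Visit C → queue []

Visit order: K, N, H, G, F, D, O, J, M, L, E, B, A, I, C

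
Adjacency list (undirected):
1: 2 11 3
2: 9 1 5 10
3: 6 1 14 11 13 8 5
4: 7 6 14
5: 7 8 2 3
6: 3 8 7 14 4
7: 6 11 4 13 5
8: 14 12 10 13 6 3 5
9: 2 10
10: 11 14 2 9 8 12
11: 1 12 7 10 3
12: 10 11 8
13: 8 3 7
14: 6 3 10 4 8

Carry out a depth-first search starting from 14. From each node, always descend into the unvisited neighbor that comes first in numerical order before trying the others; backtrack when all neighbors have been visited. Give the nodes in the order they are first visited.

Visit 14
14 → 3
3 → 1
1 → 2
2 → 5
5 → 7
7 → 4
4 → 6
6 → 8
8 → 10
10 → 9
10 → 11
11 → 12
8 → 13

14 → 3 → 1 → 2 → 5 → 7 → 4 → 6 → 8 → 10 → 9 → 11 → 12 → 13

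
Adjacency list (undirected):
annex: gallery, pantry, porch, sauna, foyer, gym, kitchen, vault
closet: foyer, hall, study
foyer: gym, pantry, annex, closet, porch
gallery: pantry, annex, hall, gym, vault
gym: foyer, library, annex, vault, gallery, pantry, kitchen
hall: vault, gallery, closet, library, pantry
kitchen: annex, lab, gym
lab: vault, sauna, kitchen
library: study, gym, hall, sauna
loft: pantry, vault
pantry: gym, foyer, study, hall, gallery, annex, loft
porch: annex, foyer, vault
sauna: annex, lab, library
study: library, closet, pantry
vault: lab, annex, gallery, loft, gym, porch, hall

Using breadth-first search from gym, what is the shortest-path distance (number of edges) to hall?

2

Level 0: gym
Level 1: annex, foyer, gallery, kitchen, library, pantry, vault
Level 2: closet, hall, lab, loft, porch, sauna, study
hall first appears at level 2.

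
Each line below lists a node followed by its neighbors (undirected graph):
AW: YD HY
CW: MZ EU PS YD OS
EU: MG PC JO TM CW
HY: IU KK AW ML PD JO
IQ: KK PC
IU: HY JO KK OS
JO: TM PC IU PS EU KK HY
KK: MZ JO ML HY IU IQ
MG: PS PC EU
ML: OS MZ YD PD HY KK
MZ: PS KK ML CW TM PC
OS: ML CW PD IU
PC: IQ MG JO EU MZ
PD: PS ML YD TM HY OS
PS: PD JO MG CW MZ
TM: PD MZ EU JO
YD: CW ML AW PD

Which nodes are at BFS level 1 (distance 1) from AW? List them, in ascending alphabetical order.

Level 0: AW
Level 1: HY, YD
Level 2: CW, IU, JO, KK, ML, PD
Level 3: EU, IQ, MZ, OS, PC, PS, TM
Level 4: MG

HY, YD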